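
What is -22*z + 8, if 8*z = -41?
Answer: 483/4 ≈ 120.75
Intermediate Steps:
z = -41/8 (z = (1/8)*(-41) = -41/8 ≈ -5.1250)
-22*z + 8 = -22*(-41/8) + 8 = 451/4 + 8 = 483/4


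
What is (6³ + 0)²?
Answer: 46656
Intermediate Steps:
(6³ + 0)² = (216 + 0)² = 216² = 46656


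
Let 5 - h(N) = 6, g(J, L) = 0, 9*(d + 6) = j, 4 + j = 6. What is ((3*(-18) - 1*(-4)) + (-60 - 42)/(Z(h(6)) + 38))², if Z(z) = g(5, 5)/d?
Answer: 1002001/361 ≈ 2775.6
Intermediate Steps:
j = 2 (j = -4 + 6 = 2)
d = -52/9 (d = -6 + (⅑)*2 = -6 + 2/9 = -52/9 ≈ -5.7778)
h(N) = -1 (h(N) = 5 - 1*6 = 5 - 6 = -1)
Z(z) = 0 (Z(z) = 0/(-52/9) = 0*(-9/52) = 0)
((3*(-18) - 1*(-4)) + (-60 - 42)/(Z(h(6)) + 38))² = ((3*(-18) - 1*(-4)) + (-60 - 42)/(0 + 38))² = ((-54 + 4) - 102/38)² = (-50 - 102*1/38)² = (-50 - 51/19)² = (-1001/19)² = 1002001/361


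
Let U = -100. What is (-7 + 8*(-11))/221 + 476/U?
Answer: -28674/5525 ≈ -5.1899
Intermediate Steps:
(-7 + 8*(-11))/221 + 476/U = (-7 + 8*(-11))/221 + 476/(-100) = (-7 - 88)*(1/221) + 476*(-1/100) = -95*1/221 - 119/25 = -95/221 - 119/25 = -28674/5525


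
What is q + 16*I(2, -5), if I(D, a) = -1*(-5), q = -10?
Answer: 70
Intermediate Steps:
I(D, a) = 5
q + 16*I(2, -5) = -10 + 16*5 = -10 + 80 = 70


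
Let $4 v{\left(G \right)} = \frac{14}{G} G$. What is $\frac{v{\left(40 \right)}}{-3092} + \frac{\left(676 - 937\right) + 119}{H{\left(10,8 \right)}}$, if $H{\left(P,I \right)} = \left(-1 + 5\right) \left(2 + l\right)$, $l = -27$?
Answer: $\frac{219357}{154600} \approx 1.4189$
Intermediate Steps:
$H{\left(P,I \right)} = -100$ ($H{\left(P,I \right)} = \left(-1 + 5\right) \left(2 - 27\right) = 4 \left(-25\right) = -100$)
$v{\left(G \right)} = \frac{7}{2}$ ($v{\left(G \right)} = \frac{\frac{14}{G} G}{4} = \frac{1}{4} \cdot 14 = \frac{7}{2}$)
$\frac{v{\left(40 \right)}}{-3092} + \frac{\left(676 - 937\right) + 119}{H{\left(10,8 \right)}} = \frac{7}{2 \left(-3092\right)} + \frac{\left(676 - 937\right) + 119}{-100} = \frac{7}{2} \left(- \frac{1}{3092}\right) + \left(-261 + 119\right) \left(- \frac{1}{100}\right) = - \frac{7}{6184} - - \frac{71}{50} = - \frac{7}{6184} + \frac{71}{50} = \frac{219357}{154600}$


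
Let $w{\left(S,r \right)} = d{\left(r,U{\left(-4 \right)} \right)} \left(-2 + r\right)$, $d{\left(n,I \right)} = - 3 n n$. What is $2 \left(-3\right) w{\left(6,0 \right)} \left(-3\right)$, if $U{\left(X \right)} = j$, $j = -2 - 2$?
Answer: $0$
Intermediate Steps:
$j = -4$
$U{\left(X \right)} = -4$
$d{\left(n,I \right)} = - 3 n^{2}$
$w{\left(S,r \right)} = - 3 r^{2} \left(-2 + r\right)$
$2 \left(-3\right) w{\left(6,0 \right)} \left(-3\right) = 2 \left(-3\right) 3 \cdot 0^{2} \left(2 - 0\right) \left(-3\right) = - 6 \cdot 3 \cdot 0 \left(2 + 0\right) \left(-3\right) = - 6 \cdot 3 \cdot 0 \cdot 2 \left(-3\right) = \left(-6\right) 0 \left(-3\right) = 0 \left(-3\right) = 0$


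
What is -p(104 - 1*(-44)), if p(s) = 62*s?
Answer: -9176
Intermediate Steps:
-p(104 - 1*(-44)) = -62*(104 - 1*(-44)) = -62*(104 + 44) = -62*148 = -1*9176 = -9176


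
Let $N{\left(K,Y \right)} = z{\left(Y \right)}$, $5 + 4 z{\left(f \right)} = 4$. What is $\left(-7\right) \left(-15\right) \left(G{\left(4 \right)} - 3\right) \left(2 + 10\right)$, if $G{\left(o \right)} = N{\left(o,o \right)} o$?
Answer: $-5040$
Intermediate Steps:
$z{\left(f \right)} = - \frac{1}{4}$ ($z{\left(f \right)} = - \frac{5}{4} + \frac{1}{4} \cdot 4 = - \frac{5}{4} + 1 = - \frac{1}{4}$)
$N{\left(K,Y \right)} = - \frac{1}{4}$
$G{\left(o \right)} = - \frac{o}{4}$
$\left(-7\right) \left(-15\right) \left(G{\left(4 \right)} - 3\right) \left(2 + 10\right) = \left(-7\right) \left(-15\right) \left(\left(- \frac{1}{4}\right) 4 - 3\right) \left(2 + 10\right) = 105 \left(-1 - 3\right) 12 = 105 \left(\left(-4\right) 12\right) = 105 \left(-48\right) = -5040$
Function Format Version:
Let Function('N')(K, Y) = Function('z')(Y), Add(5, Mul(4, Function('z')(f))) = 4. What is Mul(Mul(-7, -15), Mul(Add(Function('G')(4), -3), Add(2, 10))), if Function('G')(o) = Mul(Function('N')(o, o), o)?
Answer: -5040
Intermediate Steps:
Function('z')(f) = Rational(-1, 4) (Function('z')(f) = Add(Rational(-5, 4), Mul(Rational(1, 4), 4)) = Add(Rational(-5, 4), 1) = Rational(-1, 4))
Function('N')(K, Y) = Rational(-1, 4)
Function('G')(o) = Mul(Rational(-1, 4), o)
Mul(Mul(-7, -15), Mul(Add(Function('G')(4), -3), Add(2, 10))) = Mul(Mul(-7, -15), Mul(Add(Mul(Rational(-1, 4), 4), -3), Add(2, 10))) = Mul(105, Mul(Add(-1, -3), 12)) = Mul(105, Mul(-4, 12)) = Mul(105, -48) = -5040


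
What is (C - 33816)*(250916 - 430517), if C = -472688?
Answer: 90968624904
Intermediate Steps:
(C - 33816)*(250916 - 430517) = (-472688 - 33816)*(250916 - 430517) = -506504*(-179601) = 90968624904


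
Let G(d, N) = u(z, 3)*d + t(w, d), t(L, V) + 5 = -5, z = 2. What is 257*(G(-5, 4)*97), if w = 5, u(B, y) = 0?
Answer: -249290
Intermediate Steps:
t(L, V) = -10 (t(L, V) = -5 - 5 = -10)
G(d, N) = -10 (G(d, N) = 0*d - 10 = 0 - 10 = -10)
257*(G(-5, 4)*97) = 257*(-10*97) = 257*(-970) = -249290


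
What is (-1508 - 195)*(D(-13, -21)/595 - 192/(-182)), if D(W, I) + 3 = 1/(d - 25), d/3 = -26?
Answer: -21914990/12257 ≈ -1788.0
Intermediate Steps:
d = -78 (d = 3*(-26) = -78)
D(W, I) = -310/103 (D(W, I) = -3 + 1/(-78 - 25) = -3 + 1/(-103) = -3 - 1/103 = -310/103)
(-1508 - 195)*(D(-13, -21)/595 - 192/(-182)) = (-1508 - 195)*(-310/103/595 - 192/(-182)) = -1703*(-310/103*1/595 - 192*(-1/182)) = -1703*(-62/12257 + 96/91) = -1703*167290/159341 = -21914990/12257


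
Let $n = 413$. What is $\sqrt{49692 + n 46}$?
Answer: $\sqrt{68690} \approx 262.09$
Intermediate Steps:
$\sqrt{49692 + n 46} = \sqrt{49692 + 413 \cdot 46} = \sqrt{49692 + 18998} = \sqrt{68690}$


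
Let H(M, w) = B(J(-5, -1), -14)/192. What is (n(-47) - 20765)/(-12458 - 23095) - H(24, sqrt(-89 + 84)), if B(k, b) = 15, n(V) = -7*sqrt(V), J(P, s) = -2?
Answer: 1151195/2275392 + I*sqrt(47)/5079 ≈ 0.50593 + 0.0013498*I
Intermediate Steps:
H(M, w) = 5/64 (H(M, w) = 15/192 = 15*(1/192) = 5/64)
(n(-47) - 20765)/(-12458 - 23095) - H(24, sqrt(-89 + 84)) = (-7*I*sqrt(47) - 20765)/(-12458 - 23095) - 1*5/64 = (-7*I*sqrt(47) - 20765)/(-35553) - 5/64 = (-7*I*sqrt(47) - 20765)*(-1/35553) - 5/64 = (-20765 - 7*I*sqrt(47))*(-1/35553) - 5/64 = (20765/35553 + I*sqrt(47)/5079) - 5/64 = 1151195/2275392 + I*sqrt(47)/5079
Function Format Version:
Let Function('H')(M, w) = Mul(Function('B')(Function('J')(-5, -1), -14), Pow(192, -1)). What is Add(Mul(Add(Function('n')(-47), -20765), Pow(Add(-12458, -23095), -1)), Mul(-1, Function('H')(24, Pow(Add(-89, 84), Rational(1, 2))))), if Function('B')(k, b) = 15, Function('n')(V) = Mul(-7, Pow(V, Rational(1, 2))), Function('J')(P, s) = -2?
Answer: Add(Rational(1151195, 2275392), Mul(Rational(1, 5079), I, Pow(47, Rational(1, 2)))) ≈ Add(0.50593, Mul(0.0013498, I))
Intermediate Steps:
Function('H')(M, w) = Rational(5, 64) (Function('H')(M, w) = Mul(15, Pow(192, -1)) = Mul(15, Rational(1, 192)) = Rational(5, 64))
Add(Mul(Add(Function('n')(-47), -20765), Pow(Add(-12458, -23095), -1)), Mul(-1, Function('H')(24, Pow(Add(-89, 84), Rational(1, 2))))) = Add(Mul(Add(Mul(-7, Pow(-47, Rational(1, 2))), -20765), Pow(Add(-12458, -23095), -1)), Mul(-1, Rational(5, 64))) = Add(Mul(Add(Mul(-7, Mul(I, Pow(47, Rational(1, 2)))), -20765), Pow(-35553, -1)), Rational(-5, 64)) = Add(Mul(Add(Mul(-7, I, Pow(47, Rational(1, 2))), -20765), Rational(-1, 35553)), Rational(-5, 64)) = Add(Mul(Add(-20765, Mul(-7, I, Pow(47, Rational(1, 2)))), Rational(-1, 35553)), Rational(-5, 64)) = Add(Add(Rational(20765, 35553), Mul(Rational(1, 5079), I, Pow(47, Rational(1, 2)))), Rational(-5, 64)) = Add(Rational(1151195, 2275392), Mul(Rational(1, 5079), I, Pow(47, Rational(1, 2))))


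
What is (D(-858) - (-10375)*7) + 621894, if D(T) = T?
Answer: 693661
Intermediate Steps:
(D(-858) - (-10375)*7) + 621894 = (-858 - (-10375)*7) + 621894 = (-858 - 2075*(-35)) + 621894 = (-858 + 72625) + 621894 = 71767 + 621894 = 693661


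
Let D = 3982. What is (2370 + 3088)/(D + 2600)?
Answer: 2729/3291 ≈ 0.82923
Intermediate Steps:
(2370 + 3088)/(D + 2600) = (2370 + 3088)/(3982 + 2600) = 5458/6582 = 5458*(1/6582) = 2729/3291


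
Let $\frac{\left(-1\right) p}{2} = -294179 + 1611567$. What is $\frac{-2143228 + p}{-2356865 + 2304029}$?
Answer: $\frac{56881}{629} \approx 90.431$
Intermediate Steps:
$p = -2634776$ ($p = - 2 \left(-294179 + 1611567\right) = \left(-2\right) 1317388 = -2634776$)
$\frac{-2143228 + p}{-2356865 + 2304029} = \frac{-2143228 - 2634776}{-2356865 + 2304029} = - \frac{4778004}{-52836} = \left(-4778004\right) \left(- \frac{1}{52836}\right) = \frac{56881}{629}$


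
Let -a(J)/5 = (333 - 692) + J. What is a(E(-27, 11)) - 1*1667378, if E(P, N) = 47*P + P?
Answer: -1659103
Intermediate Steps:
E(P, N) = 48*P
a(J) = 1795 - 5*J (a(J) = -5*((333 - 692) + J) = -5*(-359 + J) = 1795 - 5*J)
a(E(-27, 11)) - 1*1667378 = (1795 - 240*(-27)) - 1*1667378 = (1795 - 5*(-1296)) - 1667378 = (1795 + 6480) - 1667378 = 8275 - 1667378 = -1659103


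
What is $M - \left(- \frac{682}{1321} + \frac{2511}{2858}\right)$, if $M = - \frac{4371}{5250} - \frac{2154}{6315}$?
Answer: $- \frac{1068093631149}{695384802875} \approx -1.536$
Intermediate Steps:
$M = - \frac{864697}{736750}$ ($M = \left(-4371\right) \frac{1}{5250} - \frac{718}{2105} = - \frac{1457}{1750} - \frac{718}{2105} = - \frac{864697}{736750} \approx -1.1737$)
$M - \left(- \frac{682}{1321} + \frac{2511}{2858}\right) = - \frac{864697}{736750} - \left(- \frac{682}{1321} + \frac{2511}{2858}\right) = - \frac{864697}{736750} - \frac{1367875}{3775418} = - \frac{1068093631149}{695384802875}$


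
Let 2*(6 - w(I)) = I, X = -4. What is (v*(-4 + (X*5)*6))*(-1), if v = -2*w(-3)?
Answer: -1860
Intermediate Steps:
w(I) = 6 - I/2
v = -15 (v = -2*(6 - ½*(-3)) = -2*(6 + 3/2) = -2*15/2 = -15)
(v*(-4 + (X*5)*6))*(-1) = -15*(-4 - 4*5*6)*(-1) = -15*(-4 - 20*6)*(-1) = -15*(-4 - 120)*(-1) = -15*(-124)*(-1) = 1860*(-1) = -1860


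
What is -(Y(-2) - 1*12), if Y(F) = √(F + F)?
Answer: 12 - 2*I ≈ 12.0 - 2.0*I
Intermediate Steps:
Y(F) = √2*√F (Y(F) = √(2*F) = √2*√F)
-(Y(-2) - 1*12) = -(√2*√(-2) - 1*12) = -(√2*(I*√2) - 12) = -(2*I - 12) = -(-12 + 2*I) = 12 - 2*I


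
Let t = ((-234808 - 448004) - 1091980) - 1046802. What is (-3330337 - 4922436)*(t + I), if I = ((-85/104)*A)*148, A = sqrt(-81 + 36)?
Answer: 23285974780162 + 77864913255*I*sqrt(5)/26 ≈ 2.3286e+13 + 6.6966e+9*I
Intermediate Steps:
A = 3*I*sqrt(5) (A = sqrt(-45) = 3*I*sqrt(5) ≈ 6.7082*I)
I = -9435*I*sqrt(5)/26 (I = ((-85/104)*(3*I*sqrt(5)))*148 = ((-85*1/104)*(3*I*sqrt(5)))*148 = -255*I*sqrt(5)/104*148 = -9435*I*sqrt(5)/26 ≈ -811.43*I)
t = -2821594 (t = (-682812 - 1091980) - 1046802 = -1774792 - 1046802 = -2821594)
(-3330337 - 4922436)*(t + I) = (-3330337 - 4922436)*(-2821594 - 9435*I*sqrt(5)/26) = -8252773*(-2821594 - 9435*I*sqrt(5)/26) = 23285974780162 + 77864913255*I*sqrt(5)/26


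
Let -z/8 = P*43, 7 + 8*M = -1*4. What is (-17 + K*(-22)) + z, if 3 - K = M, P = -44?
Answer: 60091/4 ≈ 15023.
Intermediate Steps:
M = -11/8 (M = -7/8 + (-1*4)/8 = -7/8 + (⅛)*(-4) = -7/8 - ½ = -11/8 ≈ -1.3750)
K = 35/8 (K = 3 - 1*(-11/8) = 3 + 11/8 = 35/8 ≈ 4.3750)
z = 15136 (z = -(-352)*43 = -8*(-1892) = 15136)
(-17 + K*(-22)) + z = (-17 + (35/8)*(-22)) + 15136 = (-17 - 385/4) + 15136 = -453/4 + 15136 = 60091/4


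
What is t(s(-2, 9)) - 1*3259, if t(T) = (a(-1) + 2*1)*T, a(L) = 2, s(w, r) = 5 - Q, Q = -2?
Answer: -3231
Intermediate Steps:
s(w, r) = 7 (s(w, r) = 5 - 1*(-2) = 5 + 2 = 7)
t(T) = 4*T (t(T) = (2 + 2*1)*T = (2 + 2)*T = 4*T)
t(s(-2, 9)) - 1*3259 = 4*7 - 1*3259 = 28 - 3259 = -3231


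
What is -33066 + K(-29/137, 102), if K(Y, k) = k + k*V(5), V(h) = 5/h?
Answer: -32862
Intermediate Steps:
K(Y, k) = 2*k (K(Y, k) = k + k*(5/5) = k + k*(5*(⅕)) = k + k*1 = k + k = 2*k)
-33066 + K(-29/137, 102) = -33066 + 2*102 = -33066 + 204 = -32862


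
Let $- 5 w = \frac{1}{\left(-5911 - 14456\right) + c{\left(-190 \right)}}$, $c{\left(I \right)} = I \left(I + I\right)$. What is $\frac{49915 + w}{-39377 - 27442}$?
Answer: $- \frac{4312073658}{5772382045} \approx -0.74702$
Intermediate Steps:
$c{\left(I \right)} = 2 I^{2}$ ($c{\left(I \right)} = I 2 I = 2 I^{2}$)
$w = - \frac{1}{259165}$ ($w = - \frac{1}{5 \left(\left(-5911 - 14456\right) + 2 \left(-190\right)^{2}\right)} = - \frac{1}{5 \left(-20367 + 2 \cdot 36100\right)} = - \frac{1}{5 \left(-20367 + 72200\right)} = - \frac{1}{5 \cdot 51833} = \left(- \frac{1}{5}\right) \frac{1}{51833} = - \frac{1}{259165} \approx -3.8585 \cdot 10^{-6}$)
$\frac{49915 + w}{-39377 - 27442} = \frac{49915 - \frac{1}{259165}}{-39377 - 27442} = \frac{12936220974}{259165 \left(-66819\right)} = \frac{12936220974}{259165} \left(- \frac{1}{66819}\right) = - \frac{4312073658}{5772382045}$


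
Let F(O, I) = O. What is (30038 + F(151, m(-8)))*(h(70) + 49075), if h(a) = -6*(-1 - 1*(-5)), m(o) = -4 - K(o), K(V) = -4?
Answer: 1480800639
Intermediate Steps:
m(o) = 0 (m(o) = -4 - 1*(-4) = -4 + 4 = 0)
h(a) = -24 (h(a) = -6*(-1 + 5) = -6*4 = -24)
(30038 + F(151, m(-8)))*(h(70) + 49075) = (30038 + 151)*(-24 + 49075) = 30189*49051 = 1480800639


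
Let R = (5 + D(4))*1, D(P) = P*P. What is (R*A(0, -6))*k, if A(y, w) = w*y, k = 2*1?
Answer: 0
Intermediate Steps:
D(P) = P**2
k = 2
R = 21 (R = (5 + 4**2)*1 = (5 + 16)*1 = 21*1 = 21)
(R*A(0, -6))*k = (21*(-6*0))*2 = (21*0)*2 = 0*2 = 0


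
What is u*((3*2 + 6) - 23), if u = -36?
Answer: 396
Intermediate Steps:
u*((3*2 + 6) - 23) = -36*((3*2 + 6) - 23) = -36*((6 + 6) - 23) = -36*(12 - 23) = -36*(-11) = 396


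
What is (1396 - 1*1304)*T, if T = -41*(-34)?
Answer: 128248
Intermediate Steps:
T = 1394
(1396 - 1*1304)*T = (1396 - 1*1304)*1394 = (1396 - 1304)*1394 = 92*1394 = 128248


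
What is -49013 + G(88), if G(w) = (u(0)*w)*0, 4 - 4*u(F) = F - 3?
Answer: -49013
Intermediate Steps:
u(F) = 7/4 - F/4 (u(F) = 1 - (F - 3)/4 = 1 - (-3 + F)/4 = 1 + (¾ - F/4) = 7/4 - F/4)
G(w) = 0 (G(w) = ((7/4 - ¼*0)*w)*0 = ((7/4 + 0)*w)*0 = (7*w/4)*0 = 0)
-49013 + G(88) = -49013 + 0 = -49013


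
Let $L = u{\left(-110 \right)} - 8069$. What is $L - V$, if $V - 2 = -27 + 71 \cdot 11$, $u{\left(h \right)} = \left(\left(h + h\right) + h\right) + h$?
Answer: $-9265$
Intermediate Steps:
$u{\left(h \right)} = 4 h$ ($u{\left(h \right)} = \left(2 h + h\right) + h = 3 h + h = 4 h$)
$V = 756$ ($V = 2 + \left(-27 + 71 \cdot 11\right) = 2 + \left(-27 + 781\right) = 2 + 754 = 756$)
$L = -8509$ ($L = 4 \left(-110\right) - 8069 = -440 - 8069 = -8509$)
$L - V = -8509 - 756 = -9265$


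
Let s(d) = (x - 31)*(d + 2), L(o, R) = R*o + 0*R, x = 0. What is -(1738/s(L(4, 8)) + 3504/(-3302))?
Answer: 2358023/870077 ≈ 2.7101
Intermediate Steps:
L(o, R) = R*o (L(o, R) = R*o + 0 = R*o)
s(d) = -62 - 31*d (s(d) = (0 - 31)*(d + 2) = -31*(2 + d) = -62 - 31*d)
-(1738/s(L(4, 8)) + 3504/(-3302)) = -(1738/(-62 - 248*4) + 3504/(-3302)) = -(1738/(-62 - 31*32) + 3504*(-1/3302)) = -(1738/(-62 - 992) - 1752/1651) = -(1738/(-1054) - 1752/1651) = -(1738*(-1/1054) - 1752/1651) = -(-869/527 - 1752/1651) = -1*(-2358023/870077) = 2358023/870077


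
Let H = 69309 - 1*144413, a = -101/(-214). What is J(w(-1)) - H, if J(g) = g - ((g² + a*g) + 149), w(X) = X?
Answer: 16040043/214 ≈ 74954.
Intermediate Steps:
a = 101/214 (a = -101*(-1/214) = 101/214 ≈ 0.47196)
J(g) = -149 - g² + 113*g/214 (J(g) = g - ((g² + 101*g/214) + 149) = g - (149 + g² + 101*g/214) = g + (-149 - g² - 101*g/214) = -149 - g² + 113*g/214)
H = -75104 (H = 69309 - 144413 = -75104)
J(w(-1)) - H = (-149 - 1*(-1)² + (113/214)*(-1)) - 1*(-75104) = (-149 - 1*1 - 113/214) + 75104 = (-149 - 1 - 113/214) + 75104 = -32213/214 + 75104 = 16040043/214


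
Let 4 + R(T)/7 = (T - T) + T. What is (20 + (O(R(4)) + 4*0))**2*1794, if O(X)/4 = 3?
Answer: 1837056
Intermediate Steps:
R(T) = -28 + 7*T (R(T) = -28 + 7*((T - T) + T) = -28 + 7*(0 + T) = -28 + 7*T)
O(X) = 12 (O(X) = 4*3 = 12)
(20 + (O(R(4)) + 4*0))**2*1794 = (20 + (12 + 4*0))**2*1794 = (20 + (12 + 0))**2*1794 = (20 + 12)**2*1794 = 32**2*1794 = 1024*1794 = 1837056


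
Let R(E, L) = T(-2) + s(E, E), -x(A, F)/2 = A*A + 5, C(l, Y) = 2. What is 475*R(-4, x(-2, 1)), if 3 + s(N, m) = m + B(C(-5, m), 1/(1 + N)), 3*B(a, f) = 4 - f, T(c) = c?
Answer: -32300/9 ≈ -3588.9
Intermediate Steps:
x(A, F) = -10 - 2*A**2 (x(A, F) = -2*(A*A + 5) = -2*(A**2 + 5) = -2*(5 + A**2) = -10 - 2*A**2)
B(a, f) = 4/3 - f/3 (B(a, f) = (4 - f)/3 = 4/3 - f/3)
s(N, m) = -5/3 + m - 1/(3*(1 + N)) (s(N, m) = -3 + (m + (4/3 - 1/(3*(1 + N)))) = -3 + (4/3 + m - 1/(3*(1 + N))) = -5/3 + m - 1/(3*(1 + N)))
R(E, L) = -2 + (-1 + (1 + E)*(-5 + 3*E))/(3*(1 + E))
475*R(-4, x(-2, 1)) = 475*((-1 + (1 - 4)*(-11 + 3*(-4)))/(3*(1 - 4))) = 475*((1/3)*(-1 - 3*(-11 - 12))/(-3)) = 475*((1/3)*(-1/3)*(-1 - 3*(-23))) = 475*((1/3)*(-1/3)*(-1 + 69)) = 475*((1/3)*(-1/3)*68) = 475*(-68/9) = -32300/9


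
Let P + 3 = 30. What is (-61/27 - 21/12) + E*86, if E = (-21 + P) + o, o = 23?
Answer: 268919/108 ≈ 2490.0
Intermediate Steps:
P = 27 (P = -3 + 30 = 27)
E = 29 (E = (-21 + 27) + 23 = 6 + 23 = 29)
(-61/27 - 21/12) + E*86 = (-61/27 - 21/12) + 29*86 = (-61*1/27 - 21*1/12) + 2494 = (-61/27 - 7/4) + 2494 = -433/108 + 2494 = 268919/108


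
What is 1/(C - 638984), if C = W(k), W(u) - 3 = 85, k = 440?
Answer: -1/638896 ≈ -1.5652e-6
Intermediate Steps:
W(u) = 88 (W(u) = 3 + 85 = 88)
C = 88
1/(C - 638984) = 1/(88 - 638984) = 1/(-638896) = -1/638896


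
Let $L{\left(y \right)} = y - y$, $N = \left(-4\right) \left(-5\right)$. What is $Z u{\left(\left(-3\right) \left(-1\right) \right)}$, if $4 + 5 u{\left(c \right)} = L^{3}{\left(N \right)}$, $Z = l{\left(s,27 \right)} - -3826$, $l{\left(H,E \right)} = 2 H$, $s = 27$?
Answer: $-3104$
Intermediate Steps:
$N = 20$
$L{\left(y \right)} = 0$
$Z = 3880$ ($Z = 2 \cdot 27 - -3826 = 54 + 3826 = 3880$)
$u{\left(c \right)} = - \frac{4}{5}$ ($u{\left(c \right)} = - \frac{4}{5} + \frac{0^{3}}{5} = - \frac{4}{5} + \frac{1}{5} \cdot 0 = - \frac{4}{5} + 0 = - \frac{4}{5}$)
$Z u{\left(\left(-3\right) \left(-1\right) \right)} = 3880 \left(- \frac{4}{5}\right) = -3104$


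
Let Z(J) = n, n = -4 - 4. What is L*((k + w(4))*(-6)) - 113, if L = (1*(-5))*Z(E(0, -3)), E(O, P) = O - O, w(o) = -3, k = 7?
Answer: -1073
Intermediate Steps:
E(O, P) = 0
n = -8
Z(J) = -8
L = 40 (L = (1*(-5))*(-8) = -5*(-8) = 40)
L*((k + w(4))*(-6)) - 113 = 40*((7 - 3)*(-6)) - 113 = 40*(4*(-6)) - 113 = 40*(-24) - 113 = -960 - 113 = -1073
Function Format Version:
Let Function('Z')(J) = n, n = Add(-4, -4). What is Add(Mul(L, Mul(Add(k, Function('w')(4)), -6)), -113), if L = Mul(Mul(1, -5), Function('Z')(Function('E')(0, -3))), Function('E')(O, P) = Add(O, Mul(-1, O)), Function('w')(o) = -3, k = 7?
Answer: -1073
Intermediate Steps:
Function('E')(O, P) = 0
n = -8
Function('Z')(J) = -8
L = 40 (L = Mul(Mul(1, -5), -8) = Mul(-5, -8) = 40)
Add(Mul(L, Mul(Add(k, Function('w')(4)), -6)), -113) = Add(Mul(40, Mul(Add(7, -3), -6)), -113) = Add(Mul(40, Mul(4, -6)), -113) = Add(Mul(40, -24), -113) = Add(-960, -113) = -1073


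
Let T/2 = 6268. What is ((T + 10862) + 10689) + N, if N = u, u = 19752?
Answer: 53839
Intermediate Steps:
T = 12536 (T = 2*6268 = 12536)
N = 19752
((T + 10862) + 10689) + N = ((12536 + 10862) + 10689) + 19752 = (23398 + 10689) + 19752 = 34087 + 19752 = 53839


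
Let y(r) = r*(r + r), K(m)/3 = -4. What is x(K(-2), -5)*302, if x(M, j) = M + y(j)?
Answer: 11476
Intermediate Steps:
K(m) = -12 (K(m) = 3*(-4) = -12)
y(r) = 2*r**2 (y(r) = r*(2*r) = 2*r**2)
x(M, j) = M + 2*j**2
x(K(-2), -5)*302 = (-12 + 2*(-5)**2)*302 = (-12 + 2*25)*302 = (-12 + 50)*302 = 38*302 = 11476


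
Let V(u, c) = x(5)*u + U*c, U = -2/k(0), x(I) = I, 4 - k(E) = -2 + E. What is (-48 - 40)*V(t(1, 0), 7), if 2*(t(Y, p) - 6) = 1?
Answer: -7964/3 ≈ -2654.7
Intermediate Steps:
k(E) = 6 - E (k(E) = 4 - (-2 + E) = 4 + (2 - E) = 6 - E)
t(Y, p) = 13/2 (t(Y, p) = 6 + (1/2)*1 = 6 + 1/2 = 13/2)
U = -1/3 (U = -2/(6 - 1*0) = -2/(6 + 0) = -2/6 = -2*1/6 = -1/3 ≈ -0.33333)
V(u, c) = 5*u - c/3
(-48 - 40)*V(t(1, 0), 7) = (-48 - 40)*(5*(13/2) - 1/3*7) = -88*(65/2 - 7/3) = -88*181/6 = -7964/3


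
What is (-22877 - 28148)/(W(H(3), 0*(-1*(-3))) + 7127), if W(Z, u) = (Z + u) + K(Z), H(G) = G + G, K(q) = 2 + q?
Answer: -51025/7141 ≈ -7.1454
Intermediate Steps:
H(G) = 2*G
W(Z, u) = 2 + u + 2*Z (W(Z, u) = (Z + u) + (2 + Z) = 2 + u + 2*Z)
(-22877 - 28148)/(W(H(3), 0*(-1*(-3))) + 7127) = (-22877 - 28148)/((2 + 0*(-1*(-3)) + 2*(2*3)) + 7127) = -51025/((2 + 0*3 + 2*6) + 7127) = -51025/((2 + 0 + 12) + 7127) = -51025/(14 + 7127) = -51025/7141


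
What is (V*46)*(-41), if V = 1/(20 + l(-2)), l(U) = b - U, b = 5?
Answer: -1886/27 ≈ -69.852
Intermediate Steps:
l(U) = 5 - U
V = 1/27 (V = 1/(20 + (5 - 1*(-2))) = 1/(20 + (5 + 2)) = 1/(20 + 7) = 1/27 ≈ 0.037037)
(V*46)*(-41) = ((1/27)*46)*(-41) = (46/27)*(-41) = -1886/27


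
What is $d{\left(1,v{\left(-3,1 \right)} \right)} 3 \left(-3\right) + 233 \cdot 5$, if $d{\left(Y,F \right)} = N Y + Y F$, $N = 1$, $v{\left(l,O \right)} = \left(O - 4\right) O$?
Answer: $1183$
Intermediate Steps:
$v{\left(l,O \right)} = O \left(-4 + O\right)$ ($v{\left(l,O \right)} = \left(-4 + O\right) O = O \left(-4 + O\right)$)
$d{\left(Y,F \right)} = Y + F Y$ ($d{\left(Y,F \right)} = 1 Y + Y F = Y + F Y$)
$d{\left(1,v{\left(-3,1 \right)} \right)} 3 \left(-3\right) + 233 \cdot 5 = 1 \left(1 + 1 \left(-4 + 1\right)\right) 3 \left(-3\right) + 233 \cdot 5 = 1 \left(1 + 1 \left(-3\right)\right) \left(-9\right) + 1165 = 1 \left(1 - 3\right) \left(-9\right) + 1165 = 1 \left(-2\right) \left(-9\right) + 1165 = \left(-2\right) \left(-9\right) + 1165 = 18 + 1165 = 1183$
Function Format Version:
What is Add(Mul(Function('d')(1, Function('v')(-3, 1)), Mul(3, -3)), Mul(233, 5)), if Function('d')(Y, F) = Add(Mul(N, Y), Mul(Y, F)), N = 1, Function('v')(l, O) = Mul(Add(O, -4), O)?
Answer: 1183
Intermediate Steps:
Function('v')(l, O) = Mul(O, Add(-4, O)) (Function('v')(l, O) = Mul(Add(-4, O), O) = Mul(O, Add(-4, O)))
Function('d')(Y, F) = Add(Y, Mul(F, Y)) (Function('d')(Y, F) = Add(Mul(1, Y), Mul(Y, F)) = Add(Y, Mul(F, Y)))
Add(Mul(Function('d')(1, Function('v')(-3, 1)), Mul(3, -3)), Mul(233, 5)) = Add(Mul(Mul(1, Add(1, Mul(1, Add(-4, 1)))), Mul(3, -3)), Mul(233, 5)) = Add(Mul(Mul(1, Add(1, Mul(1, -3))), -9), 1165) = Add(Mul(Mul(1, Add(1, -3)), -9), 1165) = Add(Mul(Mul(1, -2), -9), 1165) = Add(Mul(-2, -9), 1165) = Add(18, 1165) = 1183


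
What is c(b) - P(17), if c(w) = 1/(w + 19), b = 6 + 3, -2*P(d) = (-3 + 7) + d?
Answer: 295/28 ≈ 10.536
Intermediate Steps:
P(d) = -2 - d/2 (P(d) = -((-3 + 7) + d)/2 = -(4 + d)/2 = -2 - d/2)
b = 9
c(w) = 1/(19 + w)
c(b) - P(17) = 1/(19 + 9) - (-2 - 1/2*17) = 1/28 - (-2 - 17/2) = 1/28 - 1*(-21/2) = 1/28 + 21/2 = 295/28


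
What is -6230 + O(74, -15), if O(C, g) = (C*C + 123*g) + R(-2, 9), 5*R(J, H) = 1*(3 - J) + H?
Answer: -12981/5 ≈ -2596.2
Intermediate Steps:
R(J, H) = ⅗ - J/5 + H/5 (R(J, H) = (1*(3 - J) + H)/5 = ((3 - J) + H)/5 = (3 + H - J)/5 = ⅗ - J/5 + H/5)
O(C, g) = 14/5 + C² + 123*g (O(C, g) = (C*C + 123*g) + (⅗ - ⅕*(-2) + (⅕)*9) = (C² + 123*g) + (⅗ + ⅖ + 9/5) = (C² + 123*g) + 14/5 = 14/5 + C² + 123*g)
-6230 + O(74, -15) = -6230 + (14/5 + 74² + 123*(-15)) = -6230 + (14/5 + 5476 - 1845) = -6230 + 18169/5 = -12981/5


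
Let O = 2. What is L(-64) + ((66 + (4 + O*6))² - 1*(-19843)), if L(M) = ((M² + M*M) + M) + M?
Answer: 34631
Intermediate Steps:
L(M) = 2*M + 2*M² (L(M) = ((M² + M²) + M) + M = (2*M² + M) + M = (M + 2*M²) + M = 2*M + 2*M²)
L(-64) + ((66 + (4 + O*6))² - 1*(-19843)) = 2*(-64)*(1 - 64) + ((66 + (4 + 2*6))² - 1*(-19843)) = 2*(-64)*(-63) + ((66 + (4 + 12))² + 19843) = 8064 + ((66 + 16)² + 19843) = 8064 + (82² + 19843) = 8064 + (6724 + 19843) = 8064 + 26567 = 34631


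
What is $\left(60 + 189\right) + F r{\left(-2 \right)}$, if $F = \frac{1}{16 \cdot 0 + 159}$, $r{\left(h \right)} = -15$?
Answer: $\frac{13192}{53} \approx 248.91$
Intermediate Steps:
$F = \frac{1}{159}$ ($F = \frac{1}{0 + 159} = \frac{1}{159} \approx 0.0062893$)
$\left(60 + 189\right) + F r{\left(-2 \right)} = \left(60 + 189\right) + \frac{1}{159} \left(-15\right) = 249 - \frac{5}{53} = \frac{13192}{53}$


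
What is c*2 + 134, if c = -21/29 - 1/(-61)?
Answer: 234542/1769 ≈ 132.58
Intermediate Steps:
c = -1252/1769 (c = -21*1/29 - 1*(-1/61) = -21/29 + 1/61 = -1252/1769 ≈ -0.70774)
c*2 + 134 = -1252/1769*2 + 134 = -2504/1769 + 134 = 234542/1769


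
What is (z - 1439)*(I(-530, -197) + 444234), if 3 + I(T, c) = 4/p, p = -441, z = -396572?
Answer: -77972690030537/441 ≈ -1.7681e+11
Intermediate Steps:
I(T, c) = -1327/441 (I(T, c) = -3 + 4/(-441) = -3 + 4*(-1/441) = -3 - 4/441 = -1327/441)
(z - 1439)*(I(-530, -197) + 444234) = (-396572 - 1439)*(-1327/441 + 444234) = -398011*195905867/441 = -77972690030537/441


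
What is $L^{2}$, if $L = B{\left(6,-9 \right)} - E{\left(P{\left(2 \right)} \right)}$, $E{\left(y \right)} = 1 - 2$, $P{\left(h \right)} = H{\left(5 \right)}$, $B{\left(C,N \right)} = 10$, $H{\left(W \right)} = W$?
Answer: $121$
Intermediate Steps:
$P{\left(h \right)} = 5$
$E{\left(y \right)} = -1$ ($E{\left(y \right)} = 1 - 2 = -1$)
$L = 11$ ($L = 10 - -1 = 10 + 1 = 11$)
$L^{2} = 11^{2} = 121$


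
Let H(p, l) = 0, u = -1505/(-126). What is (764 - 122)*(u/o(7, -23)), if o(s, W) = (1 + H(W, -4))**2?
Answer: 23005/3 ≈ 7668.3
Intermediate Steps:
u = 215/18 (u = -1505*(-1/126) = 215/18 ≈ 11.944)
o(s, W) = 1 (o(s, W) = (1 + 0)**2 = 1**2 = 1)
(764 - 122)*(u/o(7, -23)) = (764 - 122)*((215/18)/1) = 642*((215/18)*1) = 642*(215/18) = 23005/3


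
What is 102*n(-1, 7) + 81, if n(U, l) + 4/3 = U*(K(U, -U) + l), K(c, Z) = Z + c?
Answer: -769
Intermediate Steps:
n(U, l) = -4/3 + U*l (n(U, l) = -4/3 + U*((-U + U) + l) = -4/3 + U*(0 + l) = -4/3 + U*l)
102*n(-1, 7) + 81 = 102*(-4/3 - 1*7) + 81 = 102*(-4/3 - 7) + 81 = 102*(-25/3) + 81 = -850 + 81 = -769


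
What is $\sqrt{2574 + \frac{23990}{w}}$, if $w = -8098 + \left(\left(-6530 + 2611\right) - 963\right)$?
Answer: $\frac{\sqrt{4333571594}}{1298} \approx 50.716$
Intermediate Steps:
$w = -12980$ ($w = -8098 - 4882 = -12980$)
$\sqrt{2574 + \frac{23990}{w}} = \sqrt{2574 + \frac{23990}{-12980}} = \sqrt{2574 + 23990 \left(- \frac{1}{12980}\right)} = \sqrt{2574 - \frac{2399}{1298}} = \sqrt{\frac{3338653}{1298}} = \frac{\sqrt{4333571594}}{1298}$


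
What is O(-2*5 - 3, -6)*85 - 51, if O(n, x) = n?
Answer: -1156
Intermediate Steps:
O(-2*5 - 3, -6)*85 - 51 = (-2*5 - 3)*85 - 51 = (-10 - 3)*85 - 51 = -13*85 - 51 = -1105 - 51 = -1156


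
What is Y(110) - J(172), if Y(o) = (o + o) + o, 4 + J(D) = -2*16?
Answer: 366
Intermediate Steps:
J(D) = -36 (J(D) = -4 - 2*16 = -4 - 32 = -36)
Y(o) = 3*o (Y(o) = 2*o + o = 3*o)
Y(110) - J(172) = 3*110 - 1*(-36) = 330 + 36 = 366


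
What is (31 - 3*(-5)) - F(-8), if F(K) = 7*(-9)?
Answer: 109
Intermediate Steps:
F(K) = -63
(31 - 3*(-5)) - F(-8) = (31 - 3*(-5)) - 1*(-63) = (31 + 15) + 63 = 46 + 63 = 109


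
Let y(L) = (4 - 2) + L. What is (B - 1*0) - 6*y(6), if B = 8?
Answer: -40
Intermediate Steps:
y(L) = 2 + L
(B - 1*0) - 6*y(6) = (8 - 1*0) - 6*(2 + 6) = (8 + 0) - 6*8 = 8 - 48 = -40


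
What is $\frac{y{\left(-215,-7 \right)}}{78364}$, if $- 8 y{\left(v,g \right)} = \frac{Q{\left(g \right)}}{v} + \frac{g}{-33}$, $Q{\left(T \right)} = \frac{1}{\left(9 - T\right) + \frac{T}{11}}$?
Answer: $- \frac{126991}{375850984080} \approx -3.3788 \cdot 10^{-7}$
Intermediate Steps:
$Q{\left(T \right)} = \frac{1}{9 - \frac{10 T}{11}}$ ($Q{\left(T \right)} = \frac{1}{\left(9 - T\right) + T \frac{1}{11}} = \frac{1}{\left(9 - T\right) + \frac{T}{11}} = \frac{1}{9 - \frac{10 T}{11}}$)
$y{\left(v,g \right)} = \frac{g}{264} + \frac{11}{8 v \left(-99 + 10 g\right)}$ ($y{\left(v,g \right)} = - \frac{\frac{\left(-11\right) \frac{1}{-99 + 10 g}}{v} + \frac{g}{-33}}{8} = - \frac{- \frac{11}{v \left(-99 + 10 g\right)} + g \left(- \frac{1}{33}\right)}{8} = - \frac{- \frac{11}{v \left(-99 + 10 g\right)} - \frac{g}{33}}{8} = - \frac{- \frac{g}{33} - \frac{11}{v \left(-99 + 10 g\right)}}{8} = \frac{g}{264} + \frac{11}{8 v \left(-99 + 10 g\right)}$)
$\frac{y{\left(-215,-7 \right)}}{78364} = \frac{\frac{1}{264} \frac{1}{-215} \frac{1}{-99 + 10 \left(-7\right)} \left(363 - - 1505 \left(-99 + 10 \left(-7\right)\right)\right)}{78364} = \frac{1}{264} \left(- \frac{1}{215}\right) \frac{1}{-99 - 70} \left(363 - - 1505 \left(-99 - 70\right)\right) \frac{1}{78364} = \frac{1}{264} \left(- \frac{1}{215}\right) \frac{1}{-169} \left(363 - \left(-1505\right) \left(-169\right)\right) \frac{1}{78364} = \frac{1}{264} \left(- \frac{1}{215}\right) \left(- \frac{1}{169}\right) \left(363 - 254345\right) \frac{1}{78364} = \frac{1}{264} \left(- \frac{1}{215}\right) \left(- \frac{1}{169}\right) \left(-253982\right) \frac{1}{78364} = \left(- \frac{126991}{4796220}\right) \frac{1}{78364} = - \frac{126991}{375850984080}$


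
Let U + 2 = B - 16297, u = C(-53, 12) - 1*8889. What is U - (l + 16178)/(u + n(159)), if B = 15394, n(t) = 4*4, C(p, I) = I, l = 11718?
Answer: -7991309/8861 ≈ -901.85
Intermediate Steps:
n(t) = 16
u = -8877 (u = 12 - 1*8889 = 12 - 8889 = -8877)
U = -905 (U = -2 + (15394 - 16297) = -2 - 903 = -905)
U - (l + 16178)/(u + n(159)) = -905 - (11718 + 16178)/(-8877 + 16) = -905 - 27896/(-8861) = -905 - 27896*(-1)/8861 = -905 - 1*(-27896/8861) = -905 + 27896/8861 = -7991309/8861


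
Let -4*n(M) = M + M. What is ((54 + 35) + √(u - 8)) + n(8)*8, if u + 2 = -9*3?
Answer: 57 + I*√37 ≈ 57.0 + 6.0828*I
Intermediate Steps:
u = -29 (u = -2 - 9*3 = -2 - 27 = -29)
n(M) = -M/2 (n(M) = -(M + M)/4 = -M/2)
((54 + 35) + √(u - 8)) + n(8)*8 = ((54 + 35) + √(-29 - 8)) - ½*8*8 = (89 + √(-37)) - 4*8 = (89 + I*√37) - 32 = 57 + I*√37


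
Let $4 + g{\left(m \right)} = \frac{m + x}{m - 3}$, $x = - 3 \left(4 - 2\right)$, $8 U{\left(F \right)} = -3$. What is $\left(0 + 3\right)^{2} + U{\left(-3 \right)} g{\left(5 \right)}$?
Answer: $\frac{171}{16} \approx 10.688$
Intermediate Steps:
$U{\left(F \right)} = - \frac{3}{8}$ ($U{\left(F \right)} = \frac{1}{8} \left(-3\right) = - \frac{3}{8}$)
$x = -6$ ($x = \left(-3\right) 2 = -6$)
$g{\left(m \right)} = -4 + \frac{-6 + m}{-3 + m}$ ($g{\left(m \right)} = -4 + \frac{m - 6}{m - 3} = -4 + \frac{-6 + m}{-3 + m}$)
$\left(0 + 3\right)^{2} + U{\left(-3 \right)} g{\left(5 \right)} = \left(0 + 3\right)^{2} - \frac{3 \frac{3 \left(2 - 5\right)}{-3 + 5}}{8} = 3^{2} - \frac{3 \frac{3 \left(2 - 5\right)}{2}}{8} = 9 - \frac{3 \cdot 3 \cdot \frac{1}{2} \left(-3\right)}{8} = 9 - - \frac{27}{16} = 9 + \frac{27}{16} = \frac{171}{16}$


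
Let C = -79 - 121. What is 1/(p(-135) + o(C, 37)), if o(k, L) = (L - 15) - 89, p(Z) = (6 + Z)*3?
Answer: -1/454 ≈ -0.0022026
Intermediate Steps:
p(Z) = 18 + 3*Z
C = -200
o(k, L) = -104 + L (o(k, L) = (-15 + L) - 89 = -104 + L)
1/(p(-135) + o(C, 37)) = 1/((18 + 3*(-135)) + (-104 + 37)) = 1/((18 - 405) - 67) = 1/(-387 - 67) = 1/(-454) = -1/454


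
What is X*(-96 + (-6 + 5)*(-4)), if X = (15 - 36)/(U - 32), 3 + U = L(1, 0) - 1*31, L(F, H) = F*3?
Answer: -92/3 ≈ -30.667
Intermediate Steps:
L(F, H) = 3*F
U = -31 (U = -3 + (3*1 - 1*31) = -3 + (3 - 31) = -3 - 28 = -31)
X = ⅓ (X = (15 - 36)/(-31 - 32) = -21/(-63) = -21*(-1/63) = ⅓ ≈ 0.33333)
X*(-96 + (-6 + 5)*(-4)) = (-96 + (-6 + 5)*(-4))/3 = (-96 - 1*(-4))/3 = (-96 + 4)/3 = (⅓)*(-92) = -92/3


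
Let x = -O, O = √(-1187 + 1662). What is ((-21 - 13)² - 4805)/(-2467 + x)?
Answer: 9002083/6085614 - 18245*√19/6085614 ≈ 1.4662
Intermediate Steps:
O = 5*√19 (O = √475 = 5*√19 ≈ 21.794)
x = -5*√19 ≈ -21.794
((-21 - 13)² - 4805)/(-2467 + x) = ((-21 - 13)² - 4805)/(-2467 - 5*√19) = ((-34)² - 4805)/(-2467 - 5*√19) = (1156 - 4805)/(-2467 - 5*√19) = -3649/(-2467 - 5*√19)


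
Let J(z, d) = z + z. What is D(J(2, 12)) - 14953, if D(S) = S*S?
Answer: -14937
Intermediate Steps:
J(z, d) = 2*z
D(S) = S²
D(J(2, 12)) - 14953 = (2*2)² - 14953 = 4² - 14953 = 16 - 14953 = -14937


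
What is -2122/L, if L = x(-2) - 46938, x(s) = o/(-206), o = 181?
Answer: 437132/9669409 ≈ 0.045208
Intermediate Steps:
x(s) = -181/206 (x(s) = 181/(-206) = 181*(-1/206) = -181/206)
L = -9669409/206 (L = -181/206 - 46938 = -9669409/206 ≈ -46939.)
-2122/L = -2122/(-9669409/206) = -2122*(-206/9669409) = 437132/9669409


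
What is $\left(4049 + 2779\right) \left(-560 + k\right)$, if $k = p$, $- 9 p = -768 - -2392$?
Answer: $- \frac{15167264}{3} \approx -5.0558 \cdot 10^{6}$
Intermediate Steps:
$p = - \frac{1624}{9}$ ($p = - \frac{-768 - -2392}{9} = - \frac{-768 + 2392}{9} = \left(- \frac{1}{9}\right) 1624 = - \frac{1624}{9} \approx -180.44$)
$k = - \frac{1624}{9} \approx -180.44$
$\left(4049 + 2779\right) \left(-560 + k\right) = \left(4049 + 2779\right) \left(-560 - \frac{1624}{9}\right) = 6828 \left(- \frac{6664}{9}\right) = - \frac{15167264}{3}$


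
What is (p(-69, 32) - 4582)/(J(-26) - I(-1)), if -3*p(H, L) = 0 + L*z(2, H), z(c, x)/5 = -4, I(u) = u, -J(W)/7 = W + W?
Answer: -13106/1095 ≈ -11.969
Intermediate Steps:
J(W) = -14*W (J(W) = -7*(W + W) = -14*W)
z(c, x) = -20 (z(c, x) = 5*(-4) = -20)
p(H, L) = 20*L/3 (p(H, L) = -(0 + L*(-20))/3 = -(0 - 20*L)/3 = -(-20)*L/3 = 20*L/3)
(p(-69, 32) - 4582)/(J(-26) - I(-1)) = ((20/3)*32 - 4582)/(-14*(-26) - 1*(-1)) = (640/3 - 4582)/(364 + 1) = -13106/3/365 = -13106/3*1/365 = -13106/1095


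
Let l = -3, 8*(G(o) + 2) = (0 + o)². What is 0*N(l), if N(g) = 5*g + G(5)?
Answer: 0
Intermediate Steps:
G(o) = -2 + o²/8 (G(o) = -2 + (0 + o)²/8 = -2 + o²/8)
N(g) = 9/8 + 5*g (N(g) = 5*g + (-2 + (⅛)*5²) = 5*g + (-2 + (⅛)*25) = 5*g + (-2 + 25/8) = 5*g + 9/8 = 9/8 + 5*g)
0*N(l) = 0*(9/8 + 5*(-3)) = 0*(9/8 - 15) = 0*(-111/8) = 0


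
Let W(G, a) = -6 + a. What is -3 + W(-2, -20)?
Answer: -29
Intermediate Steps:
-3 + W(-2, -20) = -3 + (-6 - 20) = -3 - 26 = -29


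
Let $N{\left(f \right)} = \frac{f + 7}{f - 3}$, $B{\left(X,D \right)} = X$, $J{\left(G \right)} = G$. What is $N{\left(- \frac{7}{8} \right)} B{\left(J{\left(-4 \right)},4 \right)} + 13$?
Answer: $\frac{599}{31} \approx 19.323$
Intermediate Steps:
$N{\left(f \right)} = \frac{7 + f}{-3 + f}$
$N{\left(- \frac{7}{8} \right)} B{\left(J{\left(-4 \right)},4 \right)} + 13 = \frac{7 - \frac{7}{8}}{-3 - \frac{7}{8}} \left(-4\right) + 13 = \frac{1}{- \frac{31}{8}} \cdot \frac{49}{8} \left(-4\right) + 13 = \left(- \frac{8}{31}\right) \frac{49}{8} \left(-4\right) + 13 = \left(- \frac{49}{31}\right) \left(-4\right) + 13 = \frac{196}{31} + 13 = \frac{599}{31}$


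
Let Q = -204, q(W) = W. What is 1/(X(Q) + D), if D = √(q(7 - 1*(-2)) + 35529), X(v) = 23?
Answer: -23/35009 + √35538/35009 ≈ 0.0047278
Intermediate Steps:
D = √35538 (D = √((7 - 1*(-2)) + 35529) = √((7 + 2) + 35529) = √(9 + 35529) = √35538 ≈ 188.52)
1/(X(Q) + D) = 1/(23 + √35538)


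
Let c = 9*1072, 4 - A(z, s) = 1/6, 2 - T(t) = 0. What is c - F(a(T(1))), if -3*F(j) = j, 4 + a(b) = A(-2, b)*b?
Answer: 86843/9 ≈ 9649.2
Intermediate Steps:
T(t) = 2 (T(t) = 2 - 1*0 = 2 + 0 = 2)
A(z, s) = 23/6 (A(z, s) = 4 - 1/6 = 4 - 1*⅙ = 4 - ⅙ = 23/6)
c = 9648
a(b) = -4 + 23*b/6
F(j) = -j/3
c - F(a(T(1))) = 9648 - (-1)*(-4 + (23/6)*2)/3 = 9648 - (-1)*(-4 + 23/3)/3 = 9648 - (-1)*11/(3*3) = 9648 - 1*(-11/9) = 9648 + 11/9 = 86843/9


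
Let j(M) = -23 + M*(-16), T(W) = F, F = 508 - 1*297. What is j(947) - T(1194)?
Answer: -15386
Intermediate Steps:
F = 211 (F = 508 - 297 = 211)
T(W) = 211
j(M) = -23 - 16*M
j(947) - T(1194) = (-23 - 16*947) - 1*211 = (-23 - 15152) - 211 = -15175 - 211 = -15386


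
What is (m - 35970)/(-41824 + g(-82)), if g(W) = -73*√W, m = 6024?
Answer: 626230752/874841977 - 1093029*I*√82/874841977 ≈ 0.71582 - 0.011314*I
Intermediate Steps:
(m - 35970)/(-41824 + g(-82)) = (6024 - 35970)/(-41824 - 73*I*√82) = -29946/(-41824 - 73*I*√82)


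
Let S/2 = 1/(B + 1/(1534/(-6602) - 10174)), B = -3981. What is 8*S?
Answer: -268681128/66851224811 ≈ -0.0040191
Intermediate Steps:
S = -33585141/66851224811 (S = 2/(-3981 + 1/(1534/(-6602) - 10174)) = 2/(-3981 + 1/(1534*(-1/6602) - 10174)) = 2/(-3981 + 1/(-767/3301 - 10174)) = 2/(-3981 + 1/(-33585141/3301)) = 2/(-3981 - 3301/33585141) = 2/(-133702449622/33585141) = 2*(-33585141/133702449622) = -33585141/66851224811 ≈ -0.00050239)
8*S = 8*(-33585141/66851224811) = -268681128/66851224811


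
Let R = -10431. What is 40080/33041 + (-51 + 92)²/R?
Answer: 19080661/18139509 ≈ 1.0519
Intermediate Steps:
40080/33041 + (-51 + 92)²/R = 40080/33041 + (-51 + 92)²/(-10431) = 40080*(1/33041) + 41²*(-1/10431) = 40080/33041 + 1681*(-1/10431) = 40080/33041 - 1681/10431 = 19080661/18139509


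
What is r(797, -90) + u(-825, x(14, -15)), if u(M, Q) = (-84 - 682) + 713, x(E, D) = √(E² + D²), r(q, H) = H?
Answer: -143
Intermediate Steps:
x(E, D) = √(D² + E²)
u(M, Q) = -53 (u(M, Q) = -766 + 713 = -53)
r(797, -90) + u(-825, x(14, -15)) = -90 - 53 = -143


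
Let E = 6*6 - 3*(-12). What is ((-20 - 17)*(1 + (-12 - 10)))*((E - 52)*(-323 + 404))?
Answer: 1258740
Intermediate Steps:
E = 72 (E = 36 + 36 = 72)
((-20 - 17)*(1 + (-12 - 10)))*((E - 52)*(-323 + 404)) = ((-20 - 17)*(1 + (-12 - 10)))*((72 - 52)*(-323 + 404)) = (-37*(1 - 22))*(20*81) = -37*(-21)*1620 = 777*1620 = 1258740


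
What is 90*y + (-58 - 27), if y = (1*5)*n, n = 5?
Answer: 2165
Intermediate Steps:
y = 25 (y = (1*5)*5 = 5*5 = 25)
90*y + (-58 - 27) = 90*25 + (-58 - 27) = 2250 - 85 = 2165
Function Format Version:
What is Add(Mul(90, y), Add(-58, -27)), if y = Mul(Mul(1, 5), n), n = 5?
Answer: 2165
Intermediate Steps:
y = 25 (y = Mul(Mul(1, 5), 5) = Mul(5, 5) = 25)
Add(Mul(90, y), Add(-58, -27)) = Add(Mul(90, 25), Add(-58, -27)) = Add(2250, -85) = 2165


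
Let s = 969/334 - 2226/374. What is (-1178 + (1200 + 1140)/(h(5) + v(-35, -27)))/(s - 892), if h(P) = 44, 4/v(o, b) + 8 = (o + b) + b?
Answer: 2880281899/2292026075 ≈ 1.2567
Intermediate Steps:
v(o, b) = 4/(-8 + o + 2*b) (v(o, b) = 4/(-8 + ((o + b) + b)) = 4/(-8 + ((b + o) + b)) = 4/(-8 + (o + 2*b)) = 4/(-8 + o + 2*b))
s = -190539/62458 (s = 969*(1/334) - 2226*1/374 = 969/334 - 1113/187 = -190539/62458 ≈ -3.0507)
(-1178 + (1200 + 1140)/(h(5) + v(-35, -27)))/(s - 892) = (-1178 + (1200 + 1140)/(44 + 4/(-8 - 35 + 2*(-27))))/(-190539/62458 - 892) = (-1178 + 2340/(44 + 4/(-8 - 35 - 54)))/(-55903075/62458) = (-1178 + 2340/(44 + 4/(-97)))*(-62458/55903075) = (-1178 + 2340/(44 + 4*(-1/97)))*(-62458/55903075) = (-1178 + 2340/(44 - 4/97))*(-62458/55903075) = (-1178 + 2340/(4264/97))*(-62458/55903075) = (-1178 + 2340*(97/4264))*(-62458/55903075) = (-1178 + 4365/82)*(-62458/55903075) = -92231/82*(-62458/55903075) = 2880281899/2292026075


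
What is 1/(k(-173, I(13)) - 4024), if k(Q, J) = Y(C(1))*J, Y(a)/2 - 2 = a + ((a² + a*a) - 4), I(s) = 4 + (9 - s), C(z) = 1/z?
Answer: -1/4024 ≈ -0.00024851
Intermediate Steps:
I(s) = 13 - s
Y(a) = -4 + 2*a + 4*a² (Y(a) = 4 + 2*(a + ((a² + a*a) - 4)) = 4 + 2*(a + ((a² + a²) - 4)) = 4 + 2*(a + (2*a² - 4)) = 4 + 2*(a + (-4 + 2*a²)) = 4 + 2*(-4 + a + 2*a²) = 4 + (-8 + 2*a + 4*a²) = -4 + 2*a + 4*a²)
k(Q, J) = 2*J (k(Q, J) = (-4 + 2/1 + 4*(1/1)²)*J = (-4 + 2*1 + 4*1²)*J = (-4 + 2 + 4*1)*J = (-4 + 2 + 4)*J = 2*J)
1/(k(-173, I(13)) - 4024) = 1/(2*(13 - 1*13) - 4024) = 1/(2*(13 - 13) - 4024) = 1/(2*0 - 4024) = 1/(0 - 4024) = 1/(-4024) = -1/4024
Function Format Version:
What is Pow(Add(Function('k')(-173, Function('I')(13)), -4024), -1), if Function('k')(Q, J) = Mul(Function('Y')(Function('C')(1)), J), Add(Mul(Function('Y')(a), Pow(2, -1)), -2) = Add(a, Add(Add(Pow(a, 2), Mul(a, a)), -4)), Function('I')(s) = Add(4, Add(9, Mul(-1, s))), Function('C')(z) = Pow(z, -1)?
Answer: Rational(-1, 4024) ≈ -0.00024851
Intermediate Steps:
Function('I')(s) = Add(13, Mul(-1, s))
Function('Y')(a) = Add(-4, Mul(2, a), Mul(4, Pow(a, 2))) (Function('Y')(a) = Add(4, Mul(2, Add(a, Add(Add(Pow(a, 2), Mul(a, a)), -4)))) = Add(4, Mul(2, Add(a, Add(Add(Pow(a, 2), Pow(a, 2)), -4)))) = Add(4, Mul(2, Add(a, Add(Mul(2, Pow(a, 2)), -4)))) = Add(4, Mul(2, Add(a, Add(-4, Mul(2, Pow(a, 2)))))) = Add(4, Mul(2, Add(-4, a, Mul(2, Pow(a, 2))))) = Add(4, Add(-8, Mul(2, a), Mul(4, Pow(a, 2)))) = Add(-4, Mul(2, a), Mul(4, Pow(a, 2))))
Function('k')(Q, J) = Mul(2, J) (Function('k')(Q, J) = Mul(Add(-4, Mul(2, Pow(1, -1)), Mul(4, Pow(Pow(1, -1), 2))), J) = Mul(Add(-4, Mul(2, 1), Mul(4, Pow(1, 2))), J) = Mul(Add(-4, 2, Mul(4, 1)), J) = Mul(Add(-4, 2, 4), J) = Mul(2, J))
Pow(Add(Function('k')(-173, Function('I')(13)), -4024), -1) = Pow(Add(Mul(2, Add(13, Mul(-1, 13))), -4024), -1) = Pow(Add(Mul(2, Add(13, -13)), -4024), -1) = Pow(Add(Mul(2, 0), -4024), -1) = Pow(Add(0, -4024), -1) = Pow(-4024, -1) = Rational(-1, 4024)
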